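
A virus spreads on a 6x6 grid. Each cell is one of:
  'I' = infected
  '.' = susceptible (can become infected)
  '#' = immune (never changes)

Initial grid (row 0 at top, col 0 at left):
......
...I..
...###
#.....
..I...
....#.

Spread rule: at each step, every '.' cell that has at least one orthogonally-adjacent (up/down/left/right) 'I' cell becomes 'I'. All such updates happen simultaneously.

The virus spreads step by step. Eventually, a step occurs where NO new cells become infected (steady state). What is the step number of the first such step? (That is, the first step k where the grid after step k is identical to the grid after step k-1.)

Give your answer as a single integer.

Step 0 (initial): 2 infected
Step 1: +7 new -> 9 infected
Step 2: +11 new -> 20 infected
Step 3: +7 new -> 27 infected
Step 4: +4 new -> 31 infected
Step 5: +0 new -> 31 infected

Answer: 5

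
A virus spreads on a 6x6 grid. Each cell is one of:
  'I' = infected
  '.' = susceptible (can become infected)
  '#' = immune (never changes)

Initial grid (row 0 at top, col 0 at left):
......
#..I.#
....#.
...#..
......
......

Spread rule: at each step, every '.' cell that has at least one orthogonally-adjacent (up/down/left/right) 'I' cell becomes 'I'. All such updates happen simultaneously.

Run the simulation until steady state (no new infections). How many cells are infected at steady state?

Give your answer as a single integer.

Step 0 (initial): 1 infected
Step 1: +4 new -> 5 infected
Step 2: +4 new -> 9 infected
Step 3: +4 new -> 13 infected
Step 4: +4 new -> 17 infected
Step 5: +4 new -> 21 infected
Step 6: +4 new -> 25 infected
Step 7: +4 new -> 29 infected
Step 8: +2 new -> 31 infected
Step 9: +1 new -> 32 infected
Step 10: +0 new -> 32 infected

Answer: 32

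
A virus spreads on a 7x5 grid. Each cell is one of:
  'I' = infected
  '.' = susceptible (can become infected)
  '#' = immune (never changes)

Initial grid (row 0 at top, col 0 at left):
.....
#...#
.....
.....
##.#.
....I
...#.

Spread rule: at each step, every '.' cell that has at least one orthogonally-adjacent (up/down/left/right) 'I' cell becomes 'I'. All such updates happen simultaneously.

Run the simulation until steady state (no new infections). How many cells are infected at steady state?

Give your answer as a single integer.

Answer: 29

Derivation:
Step 0 (initial): 1 infected
Step 1: +3 new -> 4 infected
Step 2: +2 new -> 6 infected
Step 3: +5 new -> 11 infected
Step 4: +4 new -> 15 infected
Step 5: +4 new -> 19 infected
Step 6: +4 new -> 23 infected
Step 7: +4 new -> 27 infected
Step 8: +1 new -> 28 infected
Step 9: +1 new -> 29 infected
Step 10: +0 new -> 29 infected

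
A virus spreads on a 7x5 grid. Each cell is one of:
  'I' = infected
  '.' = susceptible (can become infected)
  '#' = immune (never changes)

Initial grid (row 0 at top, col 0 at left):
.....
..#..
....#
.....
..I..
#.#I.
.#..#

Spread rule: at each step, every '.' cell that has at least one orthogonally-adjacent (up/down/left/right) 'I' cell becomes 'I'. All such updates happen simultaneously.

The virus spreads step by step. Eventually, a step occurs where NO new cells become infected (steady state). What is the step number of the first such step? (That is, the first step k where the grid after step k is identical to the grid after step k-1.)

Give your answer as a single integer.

Step 0 (initial): 2 infected
Step 1: +5 new -> 7 infected
Step 2: +7 new -> 14 infected
Step 3: +4 new -> 18 infected
Step 4: +3 new -> 21 infected
Step 5: +4 new -> 25 infected
Step 6: +3 new -> 28 infected
Step 7: +0 new -> 28 infected

Answer: 7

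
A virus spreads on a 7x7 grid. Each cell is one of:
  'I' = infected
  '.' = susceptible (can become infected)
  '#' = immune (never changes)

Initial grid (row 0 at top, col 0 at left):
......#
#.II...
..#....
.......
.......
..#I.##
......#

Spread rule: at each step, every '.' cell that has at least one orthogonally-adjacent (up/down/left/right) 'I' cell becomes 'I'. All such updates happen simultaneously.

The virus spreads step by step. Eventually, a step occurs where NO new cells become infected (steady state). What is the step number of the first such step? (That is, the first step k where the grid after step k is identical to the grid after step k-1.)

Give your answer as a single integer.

Step 0 (initial): 3 infected
Step 1: +8 new -> 11 infected
Step 2: +10 new -> 21 infected
Step 3: +12 new -> 33 infected
Step 4: +7 new -> 40 infected
Step 5: +2 new -> 42 infected
Step 6: +0 new -> 42 infected

Answer: 6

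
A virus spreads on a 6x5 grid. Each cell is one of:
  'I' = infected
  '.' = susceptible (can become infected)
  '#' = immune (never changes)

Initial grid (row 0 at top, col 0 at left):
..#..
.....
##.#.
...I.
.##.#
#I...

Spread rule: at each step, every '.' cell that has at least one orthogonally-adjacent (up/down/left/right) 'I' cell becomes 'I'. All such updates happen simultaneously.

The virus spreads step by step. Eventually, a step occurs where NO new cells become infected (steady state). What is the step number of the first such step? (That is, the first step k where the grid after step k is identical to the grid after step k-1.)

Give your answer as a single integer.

Step 0 (initial): 2 infected
Step 1: +4 new -> 6 infected
Step 2: +4 new -> 10 infected
Step 3: +4 new -> 14 infected
Step 4: +4 new -> 18 infected
Step 5: +3 new -> 21 infected
Step 6: +1 new -> 22 infected
Step 7: +0 new -> 22 infected

Answer: 7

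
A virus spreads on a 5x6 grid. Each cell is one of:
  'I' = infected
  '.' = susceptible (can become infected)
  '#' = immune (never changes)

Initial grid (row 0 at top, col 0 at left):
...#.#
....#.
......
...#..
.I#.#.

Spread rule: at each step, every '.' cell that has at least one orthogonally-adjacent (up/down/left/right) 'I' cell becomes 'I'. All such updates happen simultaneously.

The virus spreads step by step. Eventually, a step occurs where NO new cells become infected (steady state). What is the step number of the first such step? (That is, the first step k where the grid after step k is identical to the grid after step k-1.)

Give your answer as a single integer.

Step 0 (initial): 1 infected
Step 1: +2 new -> 3 infected
Step 2: +3 new -> 6 infected
Step 3: +3 new -> 9 infected
Step 4: +4 new -> 13 infected
Step 5: +4 new -> 17 infected
Step 6: +2 new -> 19 infected
Step 7: +2 new -> 21 infected
Step 8: +1 new -> 22 infected
Step 9: +0 new -> 22 infected

Answer: 9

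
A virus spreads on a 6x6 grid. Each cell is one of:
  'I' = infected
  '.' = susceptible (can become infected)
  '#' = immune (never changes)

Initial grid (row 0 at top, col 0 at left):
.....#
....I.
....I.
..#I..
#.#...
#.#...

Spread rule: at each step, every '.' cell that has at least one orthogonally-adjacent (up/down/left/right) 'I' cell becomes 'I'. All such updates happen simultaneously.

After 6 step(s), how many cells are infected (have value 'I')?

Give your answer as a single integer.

Step 0 (initial): 3 infected
Step 1: +7 new -> 10 infected
Step 2: +6 new -> 16 infected
Step 3: +5 new -> 21 infected
Step 4: +5 new -> 26 infected
Step 5: +3 new -> 29 infected
Step 6: +1 new -> 30 infected

Answer: 30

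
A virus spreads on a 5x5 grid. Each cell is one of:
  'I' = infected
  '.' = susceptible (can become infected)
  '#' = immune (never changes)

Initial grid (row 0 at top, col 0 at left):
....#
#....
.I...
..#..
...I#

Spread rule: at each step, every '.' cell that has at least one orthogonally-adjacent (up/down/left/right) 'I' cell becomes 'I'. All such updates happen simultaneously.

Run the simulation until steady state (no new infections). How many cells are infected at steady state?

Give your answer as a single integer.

Answer: 21

Derivation:
Step 0 (initial): 2 infected
Step 1: +6 new -> 8 infected
Step 2: +6 new -> 14 infected
Step 3: +5 new -> 19 infected
Step 4: +2 new -> 21 infected
Step 5: +0 new -> 21 infected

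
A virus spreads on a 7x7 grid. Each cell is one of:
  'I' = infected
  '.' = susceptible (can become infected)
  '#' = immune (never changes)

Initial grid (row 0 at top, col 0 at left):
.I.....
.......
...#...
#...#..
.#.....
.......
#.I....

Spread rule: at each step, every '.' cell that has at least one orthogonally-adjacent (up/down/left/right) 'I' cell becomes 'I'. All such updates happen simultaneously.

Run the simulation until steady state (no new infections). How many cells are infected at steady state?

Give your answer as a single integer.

Step 0 (initial): 2 infected
Step 1: +6 new -> 8 infected
Step 2: +8 new -> 16 infected
Step 3: +10 new -> 26 infected
Step 4: +7 new -> 33 infected
Step 5: +5 new -> 38 infected
Step 6: +4 new -> 42 infected
Step 7: +2 new -> 44 infected
Step 8: +0 new -> 44 infected

Answer: 44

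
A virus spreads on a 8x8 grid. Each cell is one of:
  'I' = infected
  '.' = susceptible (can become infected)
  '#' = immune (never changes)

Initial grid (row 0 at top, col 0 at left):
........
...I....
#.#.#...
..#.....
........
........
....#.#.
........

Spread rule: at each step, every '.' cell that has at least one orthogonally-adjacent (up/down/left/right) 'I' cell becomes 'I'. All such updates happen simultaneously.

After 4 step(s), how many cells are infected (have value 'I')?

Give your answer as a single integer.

Answer: 27

Derivation:
Step 0 (initial): 1 infected
Step 1: +4 new -> 5 infected
Step 2: +5 new -> 10 infected
Step 3: +8 new -> 18 infected
Step 4: +9 new -> 27 infected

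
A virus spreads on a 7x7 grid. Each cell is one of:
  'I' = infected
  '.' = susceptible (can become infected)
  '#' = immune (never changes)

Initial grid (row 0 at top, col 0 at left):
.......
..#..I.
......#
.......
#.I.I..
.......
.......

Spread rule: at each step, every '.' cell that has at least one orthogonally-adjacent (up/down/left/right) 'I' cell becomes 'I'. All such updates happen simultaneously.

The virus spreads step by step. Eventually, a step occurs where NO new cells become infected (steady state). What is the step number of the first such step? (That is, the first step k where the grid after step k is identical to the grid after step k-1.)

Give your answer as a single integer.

Answer: 7

Derivation:
Step 0 (initial): 3 infected
Step 1: +11 new -> 14 infected
Step 2: +14 new -> 28 infected
Step 3: +10 new -> 38 infected
Step 4: +5 new -> 43 infected
Step 5: +2 new -> 45 infected
Step 6: +1 new -> 46 infected
Step 7: +0 new -> 46 infected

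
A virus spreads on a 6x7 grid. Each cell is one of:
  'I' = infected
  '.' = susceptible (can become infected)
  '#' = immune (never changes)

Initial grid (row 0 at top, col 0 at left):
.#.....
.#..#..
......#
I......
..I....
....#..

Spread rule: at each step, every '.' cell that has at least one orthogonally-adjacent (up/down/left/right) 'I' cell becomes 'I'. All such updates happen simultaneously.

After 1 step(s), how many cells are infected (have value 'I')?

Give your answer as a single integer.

Step 0 (initial): 2 infected
Step 1: +7 new -> 9 infected

Answer: 9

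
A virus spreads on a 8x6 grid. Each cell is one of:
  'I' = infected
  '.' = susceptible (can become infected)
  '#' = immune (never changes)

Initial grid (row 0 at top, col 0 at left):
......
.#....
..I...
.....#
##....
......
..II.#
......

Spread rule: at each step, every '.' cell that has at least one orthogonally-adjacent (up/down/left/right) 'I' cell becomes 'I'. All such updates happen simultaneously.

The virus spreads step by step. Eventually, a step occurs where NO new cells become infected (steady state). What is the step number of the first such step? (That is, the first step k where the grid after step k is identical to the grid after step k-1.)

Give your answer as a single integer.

Step 0 (initial): 3 infected
Step 1: +10 new -> 13 infected
Step 2: +13 new -> 26 infected
Step 3: +12 new -> 38 infected
Step 4: +4 new -> 42 infected
Step 5: +1 new -> 43 infected
Step 6: +0 new -> 43 infected

Answer: 6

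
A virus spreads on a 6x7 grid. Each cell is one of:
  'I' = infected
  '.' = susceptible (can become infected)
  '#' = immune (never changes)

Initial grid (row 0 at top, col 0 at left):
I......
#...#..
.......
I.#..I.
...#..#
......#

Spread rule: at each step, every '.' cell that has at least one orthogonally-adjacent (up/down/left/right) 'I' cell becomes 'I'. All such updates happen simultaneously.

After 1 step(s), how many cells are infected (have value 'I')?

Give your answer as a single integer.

Answer: 11

Derivation:
Step 0 (initial): 3 infected
Step 1: +8 new -> 11 infected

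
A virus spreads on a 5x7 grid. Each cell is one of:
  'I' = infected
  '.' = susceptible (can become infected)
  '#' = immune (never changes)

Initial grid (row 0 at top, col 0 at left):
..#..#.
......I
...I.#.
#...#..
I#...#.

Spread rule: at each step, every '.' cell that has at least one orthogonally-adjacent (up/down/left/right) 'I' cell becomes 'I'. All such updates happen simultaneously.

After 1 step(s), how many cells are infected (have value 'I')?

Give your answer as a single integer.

Answer: 10

Derivation:
Step 0 (initial): 3 infected
Step 1: +7 new -> 10 infected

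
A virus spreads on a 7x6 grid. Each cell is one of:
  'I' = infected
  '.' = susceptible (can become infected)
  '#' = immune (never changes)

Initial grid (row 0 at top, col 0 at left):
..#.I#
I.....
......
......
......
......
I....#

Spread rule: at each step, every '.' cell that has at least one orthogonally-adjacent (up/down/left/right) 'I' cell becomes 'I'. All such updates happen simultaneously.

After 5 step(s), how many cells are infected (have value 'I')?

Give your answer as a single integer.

Step 0 (initial): 3 infected
Step 1: +7 new -> 10 infected
Step 2: +10 new -> 20 infected
Step 3: +8 new -> 28 infected
Step 4: +7 new -> 35 infected
Step 5: +3 new -> 38 infected

Answer: 38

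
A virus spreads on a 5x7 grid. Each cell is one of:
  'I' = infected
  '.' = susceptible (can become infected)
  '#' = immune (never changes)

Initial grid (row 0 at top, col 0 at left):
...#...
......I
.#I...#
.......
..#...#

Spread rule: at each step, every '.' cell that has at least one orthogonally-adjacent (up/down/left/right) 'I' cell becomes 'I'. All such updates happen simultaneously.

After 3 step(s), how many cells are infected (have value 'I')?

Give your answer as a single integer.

Answer: 24

Derivation:
Step 0 (initial): 2 infected
Step 1: +5 new -> 7 infected
Step 2: +9 new -> 16 infected
Step 3: +8 new -> 24 infected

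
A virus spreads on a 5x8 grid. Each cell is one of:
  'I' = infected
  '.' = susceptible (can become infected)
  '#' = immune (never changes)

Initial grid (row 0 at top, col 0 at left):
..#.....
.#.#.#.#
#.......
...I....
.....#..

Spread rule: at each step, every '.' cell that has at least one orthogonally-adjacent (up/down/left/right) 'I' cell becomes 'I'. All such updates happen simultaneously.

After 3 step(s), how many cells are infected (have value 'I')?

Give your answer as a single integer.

Answer: 18

Derivation:
Step 0 (initial): 1 infected
Step 1: +4 new -> 5 infected
Step 2: +6 new -> 11 infected
Step 3: +7 new -> 18 infected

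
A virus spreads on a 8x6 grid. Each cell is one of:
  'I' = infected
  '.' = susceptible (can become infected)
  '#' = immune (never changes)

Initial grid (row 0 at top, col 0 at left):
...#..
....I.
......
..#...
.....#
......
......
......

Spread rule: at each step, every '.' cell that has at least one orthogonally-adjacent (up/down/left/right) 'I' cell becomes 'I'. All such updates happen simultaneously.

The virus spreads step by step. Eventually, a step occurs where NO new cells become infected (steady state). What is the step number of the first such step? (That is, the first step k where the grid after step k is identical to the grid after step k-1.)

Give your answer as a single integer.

Answer: 11

Derivation:
Step 0 (initial): 1 infected
Step 1: +4 new -> 5 infected
Step 2: +5 new -> 10 infected
Step 3: +6 new -> 16 infected
Step 4: +5 new -> 21 infected
Step 5: +7 new -> 28 infected
Step 6: +6 new -> 34 infected
Step 7: +5 new -> 39 infected
Step 8: +3 new -> 42 infected
Step 9: +2 new -> 44 infected
Step 10: +1 new -> 45 infected
Step 11: +0 new -> 45 infected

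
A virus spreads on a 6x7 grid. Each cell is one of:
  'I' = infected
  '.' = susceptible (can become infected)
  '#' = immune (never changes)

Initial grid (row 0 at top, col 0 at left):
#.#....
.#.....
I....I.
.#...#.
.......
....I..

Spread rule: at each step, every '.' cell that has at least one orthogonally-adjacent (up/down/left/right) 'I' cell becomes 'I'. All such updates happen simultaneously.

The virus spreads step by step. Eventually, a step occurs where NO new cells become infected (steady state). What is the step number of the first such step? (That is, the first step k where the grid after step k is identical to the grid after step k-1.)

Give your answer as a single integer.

Answer: 5

Derivation:
Step 0 (initial): 3 infected
Step 1: +9 new -> 12 infected
Step 2: +12 new -> 24 infected
Step 3: +11 new -> 35 infected
Step 4: +1 new -> 36 infected
Step 5: +0 new -> 36 infected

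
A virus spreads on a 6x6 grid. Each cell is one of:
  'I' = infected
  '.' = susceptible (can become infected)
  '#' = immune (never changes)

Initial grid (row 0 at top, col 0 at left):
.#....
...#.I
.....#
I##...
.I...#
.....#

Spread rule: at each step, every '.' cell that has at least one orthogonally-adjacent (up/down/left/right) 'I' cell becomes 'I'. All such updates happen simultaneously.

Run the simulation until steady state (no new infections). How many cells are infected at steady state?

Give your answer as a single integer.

Step 0 (initial): 3 infected
Step 1: +6 new -> 9 infected
Step 2: +7 new -> 16 infected
Step 3: +9 new -> 25 infected
Step 4: +4 new -> 29 infected
Step 5: +0 new -> 29 infected

Answer: 29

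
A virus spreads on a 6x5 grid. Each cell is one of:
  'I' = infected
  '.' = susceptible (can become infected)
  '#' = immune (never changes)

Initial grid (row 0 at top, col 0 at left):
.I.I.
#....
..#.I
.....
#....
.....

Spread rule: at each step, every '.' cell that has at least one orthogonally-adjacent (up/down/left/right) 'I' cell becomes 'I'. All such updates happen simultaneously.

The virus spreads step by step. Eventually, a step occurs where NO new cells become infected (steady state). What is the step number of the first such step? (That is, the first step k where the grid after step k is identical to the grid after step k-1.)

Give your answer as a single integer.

Step 0 (initial): 3 infected
Step 1: +8 new -> 11 infected
Step 2: +4 new -> 15 infected
Step 3: +5 new -> 20 infected
Step 4: +4 new -> 24 infected
Step 5: +2 new -> 26 infected
Step 6: +1 new -> 27 infected
Step 7: +0 new -> 27 infected

Answer: 7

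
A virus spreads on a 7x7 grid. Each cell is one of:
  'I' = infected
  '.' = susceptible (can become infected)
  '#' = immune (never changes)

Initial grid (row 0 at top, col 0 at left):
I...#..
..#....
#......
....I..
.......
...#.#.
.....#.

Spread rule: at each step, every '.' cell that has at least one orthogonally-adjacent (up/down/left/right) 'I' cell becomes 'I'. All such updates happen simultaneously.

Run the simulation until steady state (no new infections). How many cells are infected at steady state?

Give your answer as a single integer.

Answer: 43

Derivation:
Step 0 (initial): 2 infected
Step 1: +6 new -> 8 infected
Step 2: +10 new -> 18 infected
Step 3: +10 new -> 28 infected
Step 4: +7 new -> 35 infected
Step 5: +5 new -> 40 infected
Step 6: +2 new -> 42 infected
Step 7: +1 new -> 43 infected
Step 8: +0 new -> 43 infected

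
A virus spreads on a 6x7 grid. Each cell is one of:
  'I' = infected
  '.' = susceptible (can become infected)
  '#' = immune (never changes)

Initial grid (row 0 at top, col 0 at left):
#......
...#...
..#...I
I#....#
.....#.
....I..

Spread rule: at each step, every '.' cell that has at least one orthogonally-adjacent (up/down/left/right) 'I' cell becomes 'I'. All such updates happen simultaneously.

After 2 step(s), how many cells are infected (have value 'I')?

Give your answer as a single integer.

Answer: 22

Derivation:
Step 0 (initial): 3 infected
Step 1: +7 new -> 10 infected
Step 2: +12 new -> 22 infected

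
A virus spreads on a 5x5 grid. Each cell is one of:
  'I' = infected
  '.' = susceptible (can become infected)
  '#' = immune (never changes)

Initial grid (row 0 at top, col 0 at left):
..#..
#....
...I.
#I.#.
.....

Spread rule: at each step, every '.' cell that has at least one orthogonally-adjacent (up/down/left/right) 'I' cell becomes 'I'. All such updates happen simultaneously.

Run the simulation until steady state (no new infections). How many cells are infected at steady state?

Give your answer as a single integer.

Step 0 (initial): 2 infected
Step 1: +6 new -> 8 infected
Step 2: +8 new -> 16 infected
Step 3: +4 new -> 20 infected
Step 4: +1 new -> 21 infected
Step 5: +0 new -> 21 infected

Answer: 21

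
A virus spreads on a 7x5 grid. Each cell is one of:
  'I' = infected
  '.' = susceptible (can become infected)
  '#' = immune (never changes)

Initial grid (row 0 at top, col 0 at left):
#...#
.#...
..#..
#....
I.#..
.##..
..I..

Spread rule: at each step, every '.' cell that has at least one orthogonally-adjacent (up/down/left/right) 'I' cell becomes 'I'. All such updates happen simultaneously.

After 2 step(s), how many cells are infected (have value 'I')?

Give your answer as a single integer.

Answer: 10

Derivation:
Step 0 (initial): 2 infected
Step 1: +4 new -> 6 infected
Step 2: +4 new -> 10 infected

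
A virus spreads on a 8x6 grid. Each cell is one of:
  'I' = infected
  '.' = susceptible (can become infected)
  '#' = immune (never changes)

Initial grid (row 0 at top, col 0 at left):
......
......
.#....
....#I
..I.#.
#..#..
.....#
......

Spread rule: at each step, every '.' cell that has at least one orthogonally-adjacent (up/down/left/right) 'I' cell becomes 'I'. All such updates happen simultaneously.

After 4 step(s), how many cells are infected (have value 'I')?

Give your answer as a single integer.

Answer: 35

Derivation:
Step 0 (initial): 2 infected
Step 1: +6 new -> 8 infected
Step 2: +9 new -> 17 infected
Step 3: +9 new -> 26 infected
Step 4: +9 new -> 35 infected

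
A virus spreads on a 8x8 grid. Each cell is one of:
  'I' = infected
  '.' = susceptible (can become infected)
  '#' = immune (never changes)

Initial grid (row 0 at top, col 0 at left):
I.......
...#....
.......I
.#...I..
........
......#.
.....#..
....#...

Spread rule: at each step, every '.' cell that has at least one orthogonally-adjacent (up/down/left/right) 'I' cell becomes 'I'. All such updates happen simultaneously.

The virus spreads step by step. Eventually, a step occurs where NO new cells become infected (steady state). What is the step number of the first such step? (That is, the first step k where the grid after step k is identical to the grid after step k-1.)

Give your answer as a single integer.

Answer: 9

Derivation:
Step 0 (initial): 3 infected
Step 1: +9 new -> 12 infected
Step 2: +12 new -> 24 infected
Step 3: +12 new -> 36 infected
Step 4: +7 new -> 43 infected
Step 5: +6 new -> 49 infected
Step 6: +5 new -> 54 infected
Step 7: +4 new -> 58 infected
Step 8: +1 new -> 59 infected
Step 9: +0 new -> 59 infected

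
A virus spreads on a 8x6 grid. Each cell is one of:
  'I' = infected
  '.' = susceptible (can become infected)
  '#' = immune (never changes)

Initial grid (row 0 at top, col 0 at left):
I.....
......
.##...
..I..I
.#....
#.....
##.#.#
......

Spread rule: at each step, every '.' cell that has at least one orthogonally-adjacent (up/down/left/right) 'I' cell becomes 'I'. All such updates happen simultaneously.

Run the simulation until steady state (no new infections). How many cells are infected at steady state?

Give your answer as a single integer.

Step 0 (initial): 3 infected
Step 1: +8 new -> 11 infected
Step 2: +11 new -> 22 infected
Step 3: +10 new -> 32 infected
Step 4: +3 new -> 35 infected
Step 5: +3 new -> 38 infected
Step 6: +2 new -> 40 infected
Step 7: +0 new -> 40 infected

Answer: 40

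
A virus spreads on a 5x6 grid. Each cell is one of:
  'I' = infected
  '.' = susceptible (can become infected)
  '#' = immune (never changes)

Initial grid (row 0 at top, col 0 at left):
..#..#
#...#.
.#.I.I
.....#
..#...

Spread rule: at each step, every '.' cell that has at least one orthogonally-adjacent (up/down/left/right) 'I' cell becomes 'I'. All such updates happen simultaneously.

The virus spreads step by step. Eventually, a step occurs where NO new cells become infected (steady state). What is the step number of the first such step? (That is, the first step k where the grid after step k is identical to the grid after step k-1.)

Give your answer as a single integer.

Answer: 6

Derivation:
Step 0 (initial): 2 infected
Step 1: +5 new -> 7 infected
Step 2: +5 new -> 12 infected
Step 3: +4 new -> 16 infected
Step 4: +4 new -> 20 infected
Step 5: +3 new -> 23 infected
Step 6: +0 new -> 23 infected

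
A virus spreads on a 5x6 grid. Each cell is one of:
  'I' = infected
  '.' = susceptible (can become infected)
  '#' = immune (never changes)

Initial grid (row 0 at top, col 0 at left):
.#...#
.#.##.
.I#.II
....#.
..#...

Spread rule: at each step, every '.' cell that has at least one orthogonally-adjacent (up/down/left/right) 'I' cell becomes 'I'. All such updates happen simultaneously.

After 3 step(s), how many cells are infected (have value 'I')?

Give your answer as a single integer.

Step 0 (initial): 3 infected
Step 1: +5 new -> 8 infected
Step 2: +6 new -> 14 infected
Step 3: +4 new -> 18 infected

Answer: 18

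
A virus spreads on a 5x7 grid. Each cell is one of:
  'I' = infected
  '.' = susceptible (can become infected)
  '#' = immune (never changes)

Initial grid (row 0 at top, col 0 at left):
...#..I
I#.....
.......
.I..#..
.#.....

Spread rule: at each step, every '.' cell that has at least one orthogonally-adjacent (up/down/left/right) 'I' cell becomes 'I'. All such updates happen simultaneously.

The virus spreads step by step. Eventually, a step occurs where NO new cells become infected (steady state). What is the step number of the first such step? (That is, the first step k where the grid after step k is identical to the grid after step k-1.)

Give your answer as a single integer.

Step 0 (initial): 3 infected
Step 1: +7 new -> 10 infected
Step 2: +8 new -> 18 infected
Step 3: +7 new -> 25 infected
Step 4: +5 new -> 30 infected
Step 5: +1 new -> 31 infected
Step 6: +0 new -> 31 infected

Answer: 6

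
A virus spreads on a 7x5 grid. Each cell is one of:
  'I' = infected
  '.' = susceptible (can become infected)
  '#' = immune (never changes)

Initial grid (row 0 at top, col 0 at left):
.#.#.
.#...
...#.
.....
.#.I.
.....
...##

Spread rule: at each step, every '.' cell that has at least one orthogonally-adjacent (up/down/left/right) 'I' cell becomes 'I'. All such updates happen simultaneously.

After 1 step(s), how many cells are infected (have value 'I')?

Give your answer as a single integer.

Answer: 5

Derivation:
Step 0 (initial): 1 infected
Step 1: +4 new -> 5 infected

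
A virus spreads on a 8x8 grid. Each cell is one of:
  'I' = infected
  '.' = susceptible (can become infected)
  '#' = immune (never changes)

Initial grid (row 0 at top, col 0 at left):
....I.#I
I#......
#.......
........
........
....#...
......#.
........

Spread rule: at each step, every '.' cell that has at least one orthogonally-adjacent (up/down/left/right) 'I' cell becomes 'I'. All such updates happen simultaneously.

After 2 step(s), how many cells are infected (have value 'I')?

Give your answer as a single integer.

Answer: 15

Derivation:
Step 0 (initial): 3 infected
Step 1: +5 new -> 8 infected
Step 2: +7 new -> 15 infected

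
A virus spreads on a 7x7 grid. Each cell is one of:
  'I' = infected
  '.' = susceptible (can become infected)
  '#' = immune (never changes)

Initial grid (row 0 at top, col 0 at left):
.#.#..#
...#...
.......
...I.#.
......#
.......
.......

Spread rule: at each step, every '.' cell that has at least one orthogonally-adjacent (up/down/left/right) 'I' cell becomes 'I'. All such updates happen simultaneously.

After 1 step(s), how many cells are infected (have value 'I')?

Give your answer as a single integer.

Answer: 5

Derivation:
Step 0 (initial): 1 infected
Step 1: +4 new -> 5 infected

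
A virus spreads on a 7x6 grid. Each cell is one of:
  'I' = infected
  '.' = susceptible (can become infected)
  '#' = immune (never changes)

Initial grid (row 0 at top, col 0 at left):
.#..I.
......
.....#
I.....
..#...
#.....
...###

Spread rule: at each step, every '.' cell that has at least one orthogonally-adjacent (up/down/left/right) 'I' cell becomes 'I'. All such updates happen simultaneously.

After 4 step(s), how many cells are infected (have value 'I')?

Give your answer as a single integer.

Answer: 29

Derivation:
Step 0 (initial): 2 infected
Step 1: +6 new -> 8 infected
Step 2: +8 new -> 16 infected
Step 3: +8 new -> 24 infected
Step 4: +5 new -> 29 infected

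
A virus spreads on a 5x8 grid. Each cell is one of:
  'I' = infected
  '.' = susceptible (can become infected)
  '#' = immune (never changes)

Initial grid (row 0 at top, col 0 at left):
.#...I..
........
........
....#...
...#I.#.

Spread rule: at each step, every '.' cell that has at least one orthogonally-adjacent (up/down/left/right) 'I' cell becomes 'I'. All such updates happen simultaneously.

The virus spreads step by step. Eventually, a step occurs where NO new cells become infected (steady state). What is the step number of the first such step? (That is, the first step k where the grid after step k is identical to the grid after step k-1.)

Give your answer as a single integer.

Step 0 (initial): 2 infected
Step 1: +4 new -> 6 infected
Step 2: +6 new -> 12 infected
Step 3: +6 new -> 18 infected
Step 4: +4 new -> 22 infected
Step 5: +4 new -> 26 infected
Step 6: +3 new -> 29 infected
Step 7: +4 new -> 33 infected
Step 8: +2 new -> 35 infected
Step 9: +1 new -> 36 infected
Step 10: +0 new -> 36 infected

Answer: 10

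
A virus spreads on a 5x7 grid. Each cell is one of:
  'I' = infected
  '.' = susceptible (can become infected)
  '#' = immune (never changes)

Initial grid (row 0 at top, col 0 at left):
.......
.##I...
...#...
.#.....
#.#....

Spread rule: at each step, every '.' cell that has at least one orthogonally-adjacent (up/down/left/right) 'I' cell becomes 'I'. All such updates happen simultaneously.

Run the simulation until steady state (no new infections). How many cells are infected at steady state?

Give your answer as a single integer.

Step 0 (initial): 1 infected
Step 1: +2 new -> 3 infected
Step 2: +4 new -> 7 infected
Step 3: +5 new -> 12 infected
Step 4: +6 new -> 18 infected
Step 5: +5 new -> 23 infected
Step 6: +3 new -> 26 infected
Step 7: +2 new -> 28 infected
Step 8: +0 new -> 28 infected

Answer: 28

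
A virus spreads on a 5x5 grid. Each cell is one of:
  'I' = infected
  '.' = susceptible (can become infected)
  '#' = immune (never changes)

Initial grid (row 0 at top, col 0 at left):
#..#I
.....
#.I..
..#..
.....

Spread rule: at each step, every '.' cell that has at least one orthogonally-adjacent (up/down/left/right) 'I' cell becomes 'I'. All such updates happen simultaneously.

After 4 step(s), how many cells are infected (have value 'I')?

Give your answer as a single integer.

Answer: 21

Derivation:
Step 0 (initial): 2 infected
Step 1: +4 new -> 6 infected
Step 2: +6 new -> 12 infected
Step 3: +6 new -> 18 infected
Step 4: +3 new -> 21 infected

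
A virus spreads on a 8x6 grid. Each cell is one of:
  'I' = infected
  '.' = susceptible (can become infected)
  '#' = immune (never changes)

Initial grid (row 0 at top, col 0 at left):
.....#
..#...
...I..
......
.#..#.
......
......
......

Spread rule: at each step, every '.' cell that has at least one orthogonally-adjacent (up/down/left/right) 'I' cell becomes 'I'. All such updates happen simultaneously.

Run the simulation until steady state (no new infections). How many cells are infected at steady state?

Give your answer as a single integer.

Step 0 (initial): 1 infected
Step 1: +4 new -> 5 infected
Step 2: +7 new -> 12 infected
Step 3: +9 new -> 21 infected
Step 4: +7 new -> 28 infected
Step 5: +7 new -> 35 infected
Step 6: +5 new -> 40 infected
Step 7: +3 new -> 43 infected
Step 8: +1 new -> 44 infected
Step 9: +0 new -> 44 infected

Answer: 44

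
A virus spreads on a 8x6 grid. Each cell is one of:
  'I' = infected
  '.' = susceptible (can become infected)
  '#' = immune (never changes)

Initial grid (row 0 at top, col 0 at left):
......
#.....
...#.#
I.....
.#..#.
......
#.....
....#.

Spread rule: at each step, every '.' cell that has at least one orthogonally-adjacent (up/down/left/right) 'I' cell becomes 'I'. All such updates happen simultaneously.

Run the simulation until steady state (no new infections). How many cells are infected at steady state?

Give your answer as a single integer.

Answer: 41

Derivation:
Step 0 (initial): 1 infected
Step 1: +3 new -> 4 infected
Step 2: +3 new -> 7 infected
Step 3: +5 new -> 12 infected
Step 4: +6 new -> 18 infected
Step 5: +8 new -> 26 infected
Step 6: +7 new -> 33 infected
Step 7: +5 new -> 38 infected
Step 8: +2 new -> 40 infected
Step 9: +1 new -> 41 infected
Step 10: +0 new -> 41 infected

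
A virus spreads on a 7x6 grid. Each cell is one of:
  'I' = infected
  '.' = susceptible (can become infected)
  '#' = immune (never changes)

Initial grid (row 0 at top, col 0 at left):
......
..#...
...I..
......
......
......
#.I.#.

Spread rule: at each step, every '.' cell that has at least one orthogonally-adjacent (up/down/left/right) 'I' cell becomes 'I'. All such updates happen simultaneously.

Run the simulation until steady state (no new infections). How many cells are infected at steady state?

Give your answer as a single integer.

Answer: 39

Derivation:
Step 0 (initial): 2 infected
Step 1: +7 new -> 9 infected
Step 2: +10 new -> 19 infected
Step 3: +11 new -> 30 infected
Step 4: +7 new -> 37 infected
Step 5: +2 new -> 39 infected
Step 6: +0 new -> 39 infected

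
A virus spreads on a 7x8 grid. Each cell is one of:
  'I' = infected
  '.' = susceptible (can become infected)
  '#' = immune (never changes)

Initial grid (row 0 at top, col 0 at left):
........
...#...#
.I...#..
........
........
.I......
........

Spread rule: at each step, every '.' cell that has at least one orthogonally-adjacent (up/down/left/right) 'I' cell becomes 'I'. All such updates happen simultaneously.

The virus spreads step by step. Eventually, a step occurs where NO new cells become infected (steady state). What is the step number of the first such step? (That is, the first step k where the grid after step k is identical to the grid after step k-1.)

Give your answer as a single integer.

Step 0 (initial): 2 infected
Step 1: +8 new -> 10 infected
Step 2: +11 new -> 21 infected
Step 3: +7 new -> 28 infected
Step 4: +6 new -> 34 infected
Step 5: +6 new -> 40 infected
Step 6: +6 new -> 46 infected
Step 7: +5 new -> 51 infected
Step 8: +2 new -> 53 infected
Step 9: +0 new -> 53 infected

Answer: 9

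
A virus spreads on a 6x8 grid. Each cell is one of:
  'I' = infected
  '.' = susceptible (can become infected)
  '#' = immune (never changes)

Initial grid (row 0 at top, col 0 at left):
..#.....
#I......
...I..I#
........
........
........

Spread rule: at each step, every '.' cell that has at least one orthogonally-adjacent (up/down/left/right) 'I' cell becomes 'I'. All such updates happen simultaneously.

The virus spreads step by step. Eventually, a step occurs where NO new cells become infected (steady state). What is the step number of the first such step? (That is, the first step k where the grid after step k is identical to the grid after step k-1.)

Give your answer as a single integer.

Answer: 6

Derivation:
Step 0 (initial): 3 infected
Step 1: +10 new -> 13 infected
Step 2: +14 new -> 27 infected
Step 3: +11 new -> 38 infected
Step 4: +6 new -> 44 infected
Step 5: +1 new -> 45 infected
Step 6: +0 new -> 45 infected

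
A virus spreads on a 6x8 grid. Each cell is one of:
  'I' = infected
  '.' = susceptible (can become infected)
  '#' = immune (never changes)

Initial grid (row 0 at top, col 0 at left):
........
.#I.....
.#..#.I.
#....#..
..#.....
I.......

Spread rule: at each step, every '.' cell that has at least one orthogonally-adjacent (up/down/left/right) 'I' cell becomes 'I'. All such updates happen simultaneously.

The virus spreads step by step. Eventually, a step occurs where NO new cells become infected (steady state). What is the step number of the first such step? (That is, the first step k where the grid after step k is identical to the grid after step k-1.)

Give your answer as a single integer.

Step 0 (initial): 3 infected
Step 1: +9 new -> 12 infected
Step 2: +12 new -> 24 infected
Step 3: +10 new -> 34 infected
Step 4: +7 new -> 41 infected
Step 5: +1 new -> 42 infected
Step 6: +0 new -> 42 infected

Answer: 6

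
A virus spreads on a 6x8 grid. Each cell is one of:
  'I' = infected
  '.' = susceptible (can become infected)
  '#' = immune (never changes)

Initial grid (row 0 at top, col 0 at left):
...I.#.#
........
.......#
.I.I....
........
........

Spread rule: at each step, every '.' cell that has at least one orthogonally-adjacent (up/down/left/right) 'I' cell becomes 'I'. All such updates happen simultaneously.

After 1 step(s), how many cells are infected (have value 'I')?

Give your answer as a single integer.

Step 0 (initial): 3 infected
Step 1: +10 new -> 13 infected

Answer: 13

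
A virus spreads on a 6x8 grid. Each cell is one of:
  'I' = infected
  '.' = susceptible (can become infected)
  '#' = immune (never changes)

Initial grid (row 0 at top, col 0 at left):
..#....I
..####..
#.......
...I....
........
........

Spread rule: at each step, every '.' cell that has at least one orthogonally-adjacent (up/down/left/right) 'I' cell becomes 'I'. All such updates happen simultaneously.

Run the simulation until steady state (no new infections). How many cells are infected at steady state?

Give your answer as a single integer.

Step 0 (initial): 2 infected
Step 1: +6 new -> 8 infected
Step 2: +10 new -> 18 infected
Step 3: +11 new -> 29 infected
Step 4: +7 new -> 36 infected
Step 5: +5 new -> 41 infected
Step 6: +1 new -> 42 infected
Step 7: +0 new -> 42 infected

Answer: 42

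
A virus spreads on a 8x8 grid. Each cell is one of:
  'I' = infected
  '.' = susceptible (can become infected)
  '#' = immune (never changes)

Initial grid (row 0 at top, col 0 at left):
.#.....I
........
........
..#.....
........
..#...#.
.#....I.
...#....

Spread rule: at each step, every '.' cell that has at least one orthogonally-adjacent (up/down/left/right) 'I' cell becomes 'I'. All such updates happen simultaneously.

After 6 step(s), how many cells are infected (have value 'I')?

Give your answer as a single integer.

Step 0 (initial): 2 infected
Step 1: +5 new -> 7 infected
Step 2: +8 new -> 15 infected
Step 3: +9 new -> 24 infected
Step 4: +9 new -> 33 infected
Step 5: +6 new -> 39 infected
Step 6: +5 new -> 44 infected

Answer: 44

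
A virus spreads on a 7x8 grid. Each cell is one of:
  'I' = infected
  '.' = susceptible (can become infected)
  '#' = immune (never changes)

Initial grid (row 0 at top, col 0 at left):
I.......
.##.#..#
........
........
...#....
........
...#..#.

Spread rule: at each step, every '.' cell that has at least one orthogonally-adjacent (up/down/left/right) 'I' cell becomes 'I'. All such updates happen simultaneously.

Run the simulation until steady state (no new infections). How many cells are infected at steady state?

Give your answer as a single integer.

Step 0 (initial): 1 infected
Step 1: +2 new -> 3 infected
Step 2: +2 new -> 5 infected
Step 3: +3 new -> 8 infected
Step 4: +5 new -> 13 infected
Step 5: +5 new -> 18 infected
Step 6: +7 new -> 25 infected
Step 7: +6 new -> 31 infected
Step 8: +5 new -> 36 infected
Step 9: +4 new -> 40 infected
Step 10: +4 new -> 44 infected
Step 11: +3 new -> 47 infected
Step 12: +1 new -> 48 infected
Step 13: +1 new -> 49 infected
Step 14: +0 new -> 49 infected

Answer: 49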